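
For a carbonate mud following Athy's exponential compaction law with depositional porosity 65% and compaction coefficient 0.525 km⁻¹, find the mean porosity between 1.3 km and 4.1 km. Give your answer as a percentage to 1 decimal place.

17.2%

⟨phi⟩ = (1/(z₂−z₁)) ∫ phi₀ e^(−cz) dz = phi₀·(e^(−c·z₁) − e^(−c·z₂)) / (c·(z₂−z₁))
e^(−0.525×1.3) = 0.5054; e^(−0.525×4.1) = 0.1162
⟨phi⟩ = 0.65 × (0.5054 − 0.1162) / (0.525 × 2.8) = 0.65 × 0.2647 = 0.1721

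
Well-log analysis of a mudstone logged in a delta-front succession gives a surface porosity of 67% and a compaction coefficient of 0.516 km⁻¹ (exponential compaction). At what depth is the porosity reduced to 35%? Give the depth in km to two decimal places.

Invert Athy's law: d = ln(n₀/n) / k
d = ln(0.67/0.35) / 0.516 = ln(1.914) / 0.516 = 0.6493 / 0.516 = 1.258 km

1.26 km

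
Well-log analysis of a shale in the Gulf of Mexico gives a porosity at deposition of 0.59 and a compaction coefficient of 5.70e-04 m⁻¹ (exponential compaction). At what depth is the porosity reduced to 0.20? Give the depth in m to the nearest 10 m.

1900 m

Working in km (1 km = 1000 m; c in km⁻¹ = c in m⁻¹ × 1000):
Invert Athy's law: z = ln(n₀/n) / c
z = ln(0.59/0.2) / 0.57 = ln(2.95) / 0.57 = 1.0818 / 0.57 = 1.898 km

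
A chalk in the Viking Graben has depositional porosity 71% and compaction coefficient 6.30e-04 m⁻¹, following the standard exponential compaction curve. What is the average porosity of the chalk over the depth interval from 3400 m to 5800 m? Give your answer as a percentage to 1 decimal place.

4.3%

Working in km (1 km = 1000 m; c in km⁻¹ = c in m⁻¹ × 1000):
⟨n⟩ = (1/(z₂−z₁)) ∫ n₀ e^(−cz) dz = n₀·(e^(−c·z₁) − e^(−c·z₂)) / (c·(z₂−z₁))
e^(−0.63×3.4) = 0.1174; e^(−0.63×5.8) = 0.0259
⟨n⟩ = 0.71 × (0.1174 − 0.0259) / (0.63 × 2.4) = 0.71 × 0.0605 = 0.0430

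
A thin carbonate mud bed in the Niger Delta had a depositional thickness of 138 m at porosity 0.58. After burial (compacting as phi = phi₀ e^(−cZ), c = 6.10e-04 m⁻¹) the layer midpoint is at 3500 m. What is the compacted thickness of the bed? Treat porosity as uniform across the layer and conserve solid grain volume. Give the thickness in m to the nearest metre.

62 m

Working in km (1 km = 1000 m; c in km⁻¹ = c in m⁻¹ × 1000):
Porosity at 3.5 km: phi = 0.58·exp(−0.61×3.5) = 0.0686
Solid-volume conservation: h(1−phi) = h₀(1−phi₀) ⇒ h = h₀·(1−phi₀)/(1−phi)
h = 0.138 × (1 − 0.58)/(1 − 0.0686) = 0.138 × 0.4509 = 0.0622 km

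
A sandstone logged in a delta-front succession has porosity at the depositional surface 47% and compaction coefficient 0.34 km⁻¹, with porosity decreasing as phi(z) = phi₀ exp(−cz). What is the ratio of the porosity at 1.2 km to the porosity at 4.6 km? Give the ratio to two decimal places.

3.18

phi(z₁)/phi(z₂) = e^(−c·z₁)/e^(−c·z₂) = e^{c(z₂−z₁)}
= exp(0.34 × 3.4) = exp(1.156) = 3.1772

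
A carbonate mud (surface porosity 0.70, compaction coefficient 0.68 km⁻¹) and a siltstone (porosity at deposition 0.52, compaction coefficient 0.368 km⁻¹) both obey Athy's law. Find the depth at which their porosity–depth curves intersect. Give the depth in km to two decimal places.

Set phi₀ₐ e^(−βₐd) = phi₀ᵦ e^(−βᵦd) ⇒ ln(phi₀ₐ/phi₀ᵦ) = (βₐ − βᵦ)·d
d = ln(0.7/0.52) / (0.68 − 0.368) = 0.2973 / 0.312 = 0.953 km

0.95 km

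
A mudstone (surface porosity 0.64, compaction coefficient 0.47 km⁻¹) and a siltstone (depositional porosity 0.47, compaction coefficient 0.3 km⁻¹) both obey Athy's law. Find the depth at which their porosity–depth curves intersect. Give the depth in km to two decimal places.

1.82 km

Set phi₀ₐ e^(−cₐZ) = phi₀ᵦ e^(−cᵦZ) ⇒ ln(phi₀ₐ/phi₀ᵦ) = (cₐ − cᵦ)·Z
Z = ln(0.64/0.47) / (0.47 − 0.3) = 0.3087 / 0.17 = 1.816 km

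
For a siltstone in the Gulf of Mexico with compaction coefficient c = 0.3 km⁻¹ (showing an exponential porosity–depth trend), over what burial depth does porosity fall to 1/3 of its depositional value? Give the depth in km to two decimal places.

3.66 km

n/n₀ = 1/3 ⇒ exp(−c·z) = 1/3 ⇒ z = ln(3) / c
z = 1.0986 / 0.3 = 3.662 km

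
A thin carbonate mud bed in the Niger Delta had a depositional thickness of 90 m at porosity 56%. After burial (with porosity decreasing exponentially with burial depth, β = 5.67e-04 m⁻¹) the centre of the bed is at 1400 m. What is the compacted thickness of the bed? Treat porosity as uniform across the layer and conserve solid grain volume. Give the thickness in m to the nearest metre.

53 m

Working in km (1 km = 1000 m; β in km⁻¹ = β in m⁻¹ × 1000):
Porosity at 1.4 km: phi = 0.56·exp(−0.567×1.4) = 0.2532
Solid-volume conservation: h(1−phi) = h₀(1−phi₀) ⇒ h = h₀·(1−phi₀)/(1−phi)
h = 0.09 × (1 − 0.56)/(1 − 0.2532) = 0.09 × 0.5892 = 0.0530 km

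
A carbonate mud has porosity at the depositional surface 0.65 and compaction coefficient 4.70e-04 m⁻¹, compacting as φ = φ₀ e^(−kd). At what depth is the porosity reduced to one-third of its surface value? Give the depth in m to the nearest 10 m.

Working in km (1 km = 1000 m; k in km⁻¹ = k in m⁻¹ × 1000):
φ/φ₀ = 1/3 ⇒ exp(−k·d) = 1/3 ⇒ d = ln(3) / k
d = 1.0986 / 0.47 = 2.337 km

2340 m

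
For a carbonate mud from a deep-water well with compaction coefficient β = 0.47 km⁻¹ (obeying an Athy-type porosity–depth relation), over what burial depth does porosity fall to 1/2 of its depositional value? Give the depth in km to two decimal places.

1.47 km

φ/φ₀ = 1/2 ⇒ exp(−β·z) = 1/2 ⇒ z = ln(2) / β
z = 0.6931 / 0.47 = 1.475 km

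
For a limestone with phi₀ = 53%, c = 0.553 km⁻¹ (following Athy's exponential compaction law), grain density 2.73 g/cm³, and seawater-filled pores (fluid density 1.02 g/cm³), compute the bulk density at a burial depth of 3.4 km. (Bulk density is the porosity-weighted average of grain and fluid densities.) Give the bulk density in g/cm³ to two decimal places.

Porosity at depth: phi = 0.53·exp(−0.553×3.4) = 0.53×0.1526 = 0.0809
Bulk density: ρ_b = (1−phi)ρ_g + phi·ρ_f = 0.9191×2.73 + 0.0809×1.02
       = 2.509 + 0.082 = 2.592 g/cm³

2.59 g/cm³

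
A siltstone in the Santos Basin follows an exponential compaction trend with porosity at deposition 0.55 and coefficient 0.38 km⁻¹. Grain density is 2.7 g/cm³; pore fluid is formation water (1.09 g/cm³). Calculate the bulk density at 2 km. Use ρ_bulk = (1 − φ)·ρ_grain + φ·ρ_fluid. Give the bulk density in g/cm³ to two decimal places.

2.29 g/cm³

Porosity at depth: φ = 0.55·exp(−0.38×2) = 0.55×0.4677 = 0.2572
Bulk density: ρ_b = (1−φ)ρ_g + φ·ρ_f = 0.7428×2.7 + 0.2572×1.09
       = 2.006 + 0.280 = 2.286 g/cm³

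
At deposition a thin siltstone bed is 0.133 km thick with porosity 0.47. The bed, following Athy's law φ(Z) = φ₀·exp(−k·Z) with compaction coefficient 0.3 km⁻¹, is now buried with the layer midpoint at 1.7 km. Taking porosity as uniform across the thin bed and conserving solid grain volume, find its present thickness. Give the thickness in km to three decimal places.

Porosity at 1.7 km: φ = 0.47·exp(−0.3×1.7) = 0.2822
Solid-volume conservation: h(1−φ) = h₀(1−φ₀) ⇒ h = h₀·(1−φ₀)/(1−φ)
h = 0.133 × (1 − 0.47)/(1 − 0.2822) = 0.133 × 0.7384 = 0.0982 km

0.098 km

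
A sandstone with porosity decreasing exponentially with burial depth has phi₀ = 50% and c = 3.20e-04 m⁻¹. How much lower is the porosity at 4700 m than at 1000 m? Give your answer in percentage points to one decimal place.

Working in km (1 km = 1000 m; c in km⁻¹ = c in m⁻¹ × 1000):
phi(1) = 0.5·e^(−0.32×1) = 0.3631
phi(4.7) = 0.5·e^(−0.32×4.7) = 0.1111
Δphi = 0.3631 − 0.1111 = 0.2520

25.2 percentage points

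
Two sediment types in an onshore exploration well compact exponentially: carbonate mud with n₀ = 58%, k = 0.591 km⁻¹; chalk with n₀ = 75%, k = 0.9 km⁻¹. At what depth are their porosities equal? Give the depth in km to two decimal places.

Set n₀ₐ e^(−kₐd) = n₀ᵦ e^(−kᵦd) ⇒ ln(n₀ₐ/n₀ᵦ) = (kₐ − kᵦ)·d
d = ln(0.58/0.75) / (0.591 − 0.9) = -0.2570 / -0.309 = 0.832 km

0.83 km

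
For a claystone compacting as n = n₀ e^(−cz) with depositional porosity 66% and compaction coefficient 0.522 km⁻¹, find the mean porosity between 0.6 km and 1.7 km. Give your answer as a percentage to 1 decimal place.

36.7%

⟨n⟩ = (1/(z₂−z₁)) ∫ n₀ e^(−cz) dz = n₀·(e^(−c·z₁) − e^(−c·z₂)) / (c·(z₂−z₁))
e^(−0.522×0.6) = 0.7311; e^(−0.522×1.7) = 0.4117
⟨n⟩ = 0.66 × (0.7311 − 0.4117) / (0.522 × 1.1) = 0.66 × 0.5562 = 0.3671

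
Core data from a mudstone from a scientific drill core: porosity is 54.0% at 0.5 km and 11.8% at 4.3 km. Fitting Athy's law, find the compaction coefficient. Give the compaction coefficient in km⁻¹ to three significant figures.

Athy: n(Z) = n₀ e^(−kZ) ⇒ n₁/n₂ = e^{k(Z₂−Z₁)} ⇒ k = ln(n₁/n₂)/(Z₂−Z₁)
k = ln(0.54/0.118) / (4.3 − 0.5) = ln(4.576) / 3.8 = 1.5209 / 3.8 = 0.4002 km⁻¹

0.400 km⁻¹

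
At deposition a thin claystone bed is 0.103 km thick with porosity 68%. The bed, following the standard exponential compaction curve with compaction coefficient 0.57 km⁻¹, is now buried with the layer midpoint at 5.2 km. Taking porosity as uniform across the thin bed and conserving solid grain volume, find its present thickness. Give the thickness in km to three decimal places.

Porosity at 5.2 km: phi = 0.68·exp(−0.57×5.2) = 0.0351
Solid-volume conservation: h(1−phi) = h₀(1−phi₀) ⇒ h = h₀·(1−phi₀)/(1−phi)
h = 0.103 × (1 − 0.68)/(1 − 0.0351) = 0.103 × 0.3316 = 0.0342 km

0.034 km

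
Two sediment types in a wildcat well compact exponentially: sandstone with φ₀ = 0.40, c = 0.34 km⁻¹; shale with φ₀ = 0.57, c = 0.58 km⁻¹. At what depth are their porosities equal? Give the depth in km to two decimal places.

1.48 km

Set φ₀ₐ e^(−cₐZ) = φ₀ᵦ e^(−cᵦZ) ⇒ ln(φ₀ₐ/φ₀ᵦ) = (cₐ − cᵦ)·Z
Z = ln(0.4/0.57) / (0.34 − 0.58) = -0.3542 / -0.24 = 1.476 km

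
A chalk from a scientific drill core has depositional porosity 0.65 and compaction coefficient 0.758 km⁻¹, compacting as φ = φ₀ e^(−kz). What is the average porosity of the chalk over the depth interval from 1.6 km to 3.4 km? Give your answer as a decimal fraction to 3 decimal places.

0.105

⟨φ⟩ = (1/(z₂−z₁)) ∫ φ₀ e^(−kz) dz = φ₀·(e^(−k·z₁) − e^(−k·z₂)) / (k·(z₂−z₁))
e^(−0.758×1.6) = 0.2974; e^(−0.758×3.4) = 0.0760
⟨φ⟩ = 0.65 × (0.2974 − 0.0760) / (0.758 × 1.8) = 0.65 × 0.1623 = 0.1055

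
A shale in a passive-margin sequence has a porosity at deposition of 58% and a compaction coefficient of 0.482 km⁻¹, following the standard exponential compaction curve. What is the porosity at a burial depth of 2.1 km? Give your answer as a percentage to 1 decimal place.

21.1%

n = n₀·exp(−c·z) = 0.58 × exp(−0.482 × 2.1) = 0.58 × exp(−1.012)
  = 0.58 × 0.3634 = 0.2108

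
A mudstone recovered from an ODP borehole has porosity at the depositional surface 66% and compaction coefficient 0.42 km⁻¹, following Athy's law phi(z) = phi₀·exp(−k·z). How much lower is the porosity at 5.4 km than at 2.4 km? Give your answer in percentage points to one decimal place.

phi(2.4) = 0.66·e^(−0.42×2.4) = 0.2409
phi(5.4) = 0.66·e^(−0.42×5.4) = 0.0683
Δphi = 0.2409 − 0.0683 = 0.1725

17.3 percentage points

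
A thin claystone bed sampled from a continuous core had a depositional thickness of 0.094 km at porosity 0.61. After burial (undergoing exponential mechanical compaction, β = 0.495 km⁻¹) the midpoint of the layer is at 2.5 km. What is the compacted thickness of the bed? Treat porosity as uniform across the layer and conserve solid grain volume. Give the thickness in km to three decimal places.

Porosity at 2.5 km: phi = 0.61·exp(−0.495×2.5) = 0.1770
Solid-volume conservation: h(1−phi) = h₀(1−phi₀) ⇒ h = h₀·(1−phi₀)/(1−phi)
h = 0.094 × (1 − 0.61)/(1 − 0.1770) = 0.094 × 0.4739 = 0.0445 km

0.045 km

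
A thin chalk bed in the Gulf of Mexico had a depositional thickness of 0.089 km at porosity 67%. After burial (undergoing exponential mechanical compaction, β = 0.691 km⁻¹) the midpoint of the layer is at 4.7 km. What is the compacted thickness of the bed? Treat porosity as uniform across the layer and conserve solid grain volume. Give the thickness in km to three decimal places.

0.030 km

Porosity at 4.7 km: n = 0.67·exp(−0.691×4.7) = 0.0260
Solid-volume conservation: h(1−n) = h₀(1−n₀) ⇒ h = h₀·(1−n₀)/(1−n)
h = 0.089 × (1 − 0.67)/(1 − 0.0260) = 0.089 × 0.3388 = 0.0302 km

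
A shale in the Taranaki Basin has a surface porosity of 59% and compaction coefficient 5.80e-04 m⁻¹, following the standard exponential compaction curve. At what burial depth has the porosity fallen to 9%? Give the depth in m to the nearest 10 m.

3240 m

Working in km (1 km = 1000 m; k in km⁻¹ = k in m⁻¹ × 1000):
Invert Athy's law: d = ln(phi₀/phi) / k
d = ln(0.59/0.09) / 0.58 = ln(6.556) / 0.58 = 1.8803 / 0.58 = 3.242 km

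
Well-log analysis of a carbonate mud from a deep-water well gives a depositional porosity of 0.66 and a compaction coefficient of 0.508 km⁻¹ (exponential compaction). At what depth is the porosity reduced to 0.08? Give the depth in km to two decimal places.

Invert Athy's law: Z = ln(phi₀/phi) / β
Z = ln(0.66/0.08) / 0.508 = ln(8.25) / 0.508 = 2.1102 / 0.508 = 4.154 km

4.15 km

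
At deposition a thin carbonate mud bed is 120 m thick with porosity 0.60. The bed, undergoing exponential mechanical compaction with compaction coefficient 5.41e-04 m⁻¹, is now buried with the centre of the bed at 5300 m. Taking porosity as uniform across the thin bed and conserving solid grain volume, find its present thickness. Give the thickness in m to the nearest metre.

Working in km (1 km = 1000 m; c in km⁻¹ = c in m⁻¹ × 1000):
Porosity at 5.3 km: φ = 0.6·exp(−0.541×5.3) = 0.0341
Solid-volume conservation: h(1−φ) = h₀(1−φ₀) ⇒ h = h₀·(1−φ₀)/(1−φ)
h = 0.12 × (1 − 0.6)/(1 − 0.0341) = 0.12 × 0.4141 = 0.0497 km

50 m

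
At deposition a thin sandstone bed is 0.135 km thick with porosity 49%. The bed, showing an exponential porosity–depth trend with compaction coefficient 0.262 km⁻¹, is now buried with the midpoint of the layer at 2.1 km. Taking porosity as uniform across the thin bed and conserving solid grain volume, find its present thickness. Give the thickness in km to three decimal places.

0.096 km

Porosity at 2.1 km: phi = 0.49·exp(−0.262×2.1) = 0.2826
Solid-volume conservation: h(1−phi) = h₀(1−phi₀) ⇒ h = h₀·(1−phi₀)/(1−phi)
h = 0.135 × (1 − 0.49)/(1 − 0.2826) = 0.135 × 0.7109 = 0.0960 km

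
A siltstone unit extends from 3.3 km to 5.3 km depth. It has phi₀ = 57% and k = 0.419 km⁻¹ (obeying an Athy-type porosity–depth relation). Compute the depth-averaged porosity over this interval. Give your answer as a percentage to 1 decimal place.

⟨phi⟩ = (1/(Z₂−Z₁)) ∫ phi₀ e^(−kZ) dZ = phi₀·(e^(−k·Z₁) − e^(−k·Z₂)) / (k·(Z₂−Z₁))
e^(−0.419×3.3) = 0.2509; e^(−0.419×5.3) = 0.1085
⟨phi⟩ = 0.57 × (0.2509 − 0.1085) / (0.419 × 2) = 0.57 × 0.1699 = 0.0968

9.7%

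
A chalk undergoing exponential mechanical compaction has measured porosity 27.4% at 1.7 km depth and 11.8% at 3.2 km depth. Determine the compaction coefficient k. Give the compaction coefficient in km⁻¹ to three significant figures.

Athy: φ(z) = φ₀ e^(−kz) ⇒ φ₁/φ₂ = e^{k(z₂−z₁)} ⇒ k = ln(φ₁/φ₂)/(z₂−z₁)
k = ln(0.274/0.118) / (3.2 − 1.7) = ln(2.322) / 1.5 = 0.8424 / 1.5 = 0.5616 km⁻¹

0.562 km⁻¹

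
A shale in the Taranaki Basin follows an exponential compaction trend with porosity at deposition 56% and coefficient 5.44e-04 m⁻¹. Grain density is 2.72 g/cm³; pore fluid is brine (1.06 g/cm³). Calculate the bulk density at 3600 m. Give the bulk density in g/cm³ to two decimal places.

2.59 g/cm³

Working in km (1 km = 1000 m; k in km⁻¹ = k in m⁻¹ × 1000):
Porosity at depth: φ = 0.56·exp(−0.544×3.6) = 0.56×0.1411 = 0.0790
Bulk density: ρ_b = (1−φ)ρ_g + φ·ρ_f = 0.9210×2.72 + 0.0790×1.06
       = 2.505 + 0.084 = 2.589 g/cm³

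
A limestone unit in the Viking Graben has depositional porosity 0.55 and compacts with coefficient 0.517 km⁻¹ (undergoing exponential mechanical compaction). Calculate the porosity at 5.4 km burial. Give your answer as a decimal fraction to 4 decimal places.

0.0337

φ = φ₀·exp(−k·z) = 0.55 × exp(−0.517 × 5.4) = 0.55 × exp(−2.792)
  = 0.55 × 0.0613 = 0.0337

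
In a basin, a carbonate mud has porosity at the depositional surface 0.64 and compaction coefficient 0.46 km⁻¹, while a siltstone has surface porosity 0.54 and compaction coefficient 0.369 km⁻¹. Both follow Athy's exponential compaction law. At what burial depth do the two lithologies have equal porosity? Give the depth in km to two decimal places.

1.87 km

Set φ₀ₐ e^(−βₐz) = φ₀ᵦ e^(−βᵦz) ⇒ ln(φ₀ₐ/φ₀ᵦ) = (βₐ − βᵦ)·z
z = ln(0.64/0.54) / (0.46 − 0.369) = 0.1699 / 0.091 = 1.867 km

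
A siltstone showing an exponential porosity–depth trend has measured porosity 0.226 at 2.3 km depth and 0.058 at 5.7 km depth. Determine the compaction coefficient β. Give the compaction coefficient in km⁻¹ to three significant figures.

0.400 km⁻¹

Athy: φ(z) = φ₀ e^(−βz) ⇒ φ₁/φ₂ = e^{β(z₂−z₁)} ⇒ β = ln(φ₁/φ₂)/(z₂−z₁)
β = ln(0.226/0.058) / (5.7 − 2.3) = ln(3.897) / 3.4 = 1.3601 / 3.4 = 0.4 km⁻¹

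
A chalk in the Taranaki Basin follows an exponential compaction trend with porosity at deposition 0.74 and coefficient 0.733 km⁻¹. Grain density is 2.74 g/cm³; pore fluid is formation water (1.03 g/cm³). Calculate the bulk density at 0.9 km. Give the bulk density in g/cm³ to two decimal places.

Porosity at depth: n = 0.74·exp(−0.733×0.9) = 0.74×0.5170 = 0.3826
Bulk density: ρ_b = (1−n)ρ_g + n·ρ_f = 0.6174×2.74 + 0.3826×1.03
       = 1.692 + 0.394 = 2.086 g/cm³

2.09 g/cm³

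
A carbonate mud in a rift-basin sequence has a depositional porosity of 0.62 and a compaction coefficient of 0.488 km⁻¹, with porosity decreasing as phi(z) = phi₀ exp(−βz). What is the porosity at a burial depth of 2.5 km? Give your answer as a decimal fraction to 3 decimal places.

0.183

phi = phi₀·exp(−β·z) = 0.62 × exp(−0.488 × 2.5) = 0.62 × exp(−1.22)
  = 0.62 × 0.2952 = 0.1830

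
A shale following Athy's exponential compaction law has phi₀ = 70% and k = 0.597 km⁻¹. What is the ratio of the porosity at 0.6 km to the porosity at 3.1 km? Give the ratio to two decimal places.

4.45

phi(z₁)/phi(z₂) = e^(−k·z₁)/e^(−k·z₂) = e^{k(z₂−z₁)}
= exp(0.597 × 2.5) = exp(1.492) = 4.4482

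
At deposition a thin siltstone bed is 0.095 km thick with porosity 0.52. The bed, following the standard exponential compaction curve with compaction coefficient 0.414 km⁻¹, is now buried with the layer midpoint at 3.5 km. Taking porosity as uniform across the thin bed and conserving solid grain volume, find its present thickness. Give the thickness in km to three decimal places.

0.052 km

Porosity at 3.5 km: phi = 0.52·exp(−0.414×3.5) = 0.1221
Solid-volume conservation: h(1−phi) = h₀(1−phi₀) ⇒ h = h₀·(1−phi₀)/(1−phi)
h = 0.095 × (1 − 0.52)/(1 − 0.1221) = 0.095 × 0.5468 = 0.0519 km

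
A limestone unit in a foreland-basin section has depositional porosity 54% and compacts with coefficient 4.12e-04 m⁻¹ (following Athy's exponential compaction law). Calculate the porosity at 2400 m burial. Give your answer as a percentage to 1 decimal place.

Working in km (1 km = 1000 m; k in km⁻¹ = k in m⁻¹ × 1000):
φ = φ₀·exp(−k·Z) = 0.54 × exp(−0.412 × 2.4) = 0.54 × exp(−0.9888)
  = 0.54 × 0.3720 = 0.2009

20.1%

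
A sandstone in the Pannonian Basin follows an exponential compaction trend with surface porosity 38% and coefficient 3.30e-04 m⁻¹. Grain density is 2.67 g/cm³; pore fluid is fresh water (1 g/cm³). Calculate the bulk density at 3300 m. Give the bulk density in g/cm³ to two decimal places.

2.46 g/cm³

Working in km (1 km = 1000 m; c in km⁻¹ = c in m⁻¹ × 1000):
Porosity at depth: φ = 0.38·exp(−0.33×3.3) = 0.38×0.3366 = 0.1279
Bulk density: ρ_b = (1−φ)ρ_g + φ·ρ_f = 0.8721×2.67 + 0.1279×1
       = 2.329 + 0.128 = 2.456 g/cm³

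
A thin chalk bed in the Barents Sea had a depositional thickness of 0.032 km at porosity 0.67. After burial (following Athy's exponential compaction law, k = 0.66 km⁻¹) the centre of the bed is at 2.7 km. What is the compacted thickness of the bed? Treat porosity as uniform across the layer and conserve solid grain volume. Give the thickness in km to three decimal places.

0.012 km

Porosity at 2.7 km: phi = 0.67·exp(−0.66×2.7) = 0.1128
Solid-volume conservation: h(1−phi) = h₀(1−phi₀) ⇒ h = h₀·(1−phi₀)/(1−phi)
h = 0.032 × (1 − 0.67)/(1 − 0.1128) = 0.032 × 0.3719 = 0.0119 km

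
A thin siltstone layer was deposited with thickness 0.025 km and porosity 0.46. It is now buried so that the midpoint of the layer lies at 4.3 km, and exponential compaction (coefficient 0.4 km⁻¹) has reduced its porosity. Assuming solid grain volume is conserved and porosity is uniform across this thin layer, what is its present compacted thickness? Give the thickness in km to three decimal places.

Porosity at 4.3 km: n = 0.46·exp(−0.4×4.3) = 0.0824
Solid-volume conservation: h(1−n) = h₀(1−n₀) ⇒ h = h₀·(1−n₀)/(1−n)
h = 0.025 × (1 − 0.46)/(1 − 0.0824) = 0.025 × 0.5885 = 0.0147 km

0.015 km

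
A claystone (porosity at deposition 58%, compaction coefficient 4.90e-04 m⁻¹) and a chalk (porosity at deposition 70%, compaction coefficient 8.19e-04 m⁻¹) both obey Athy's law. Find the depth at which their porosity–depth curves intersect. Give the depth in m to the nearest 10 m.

Working in km (1 km = 1000 m; k in km⁻¹ = k in m⁻¹ × 1000):
Set phi₀ₐ e^(−kₐd) = phi₀ᵦ e^(−kᵦd) ⇒ ln(phi₀ₐ/phi₀ᵦ) = (kₐ − kᵦ)·d
d = ln(0.58/0.7) / (0.49 − 0.819) = -0.1881 / -0.329 = 0.572 km

570 m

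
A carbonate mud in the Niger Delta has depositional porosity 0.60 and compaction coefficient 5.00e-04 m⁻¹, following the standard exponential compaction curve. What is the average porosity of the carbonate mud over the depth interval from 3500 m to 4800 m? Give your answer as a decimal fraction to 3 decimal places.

0.077

Working in km (1 km = 1000 m; k in km⁻¹ = k in m⁻¹ × 1000):
⟨phi⟩ = (1/(Z₂−Z₁)) ∫ phi₀ e^(−kZ) dZ = phi₀·(e^(−k·Z₁) − e^(−k·Z₂)) / (k·(Z₂−Z₁))
e^(−0.5×3.5) = 0.1738; e^(−0.5×4.8) = 0.0907
⟨phi⟩ = 0.6 × (0.1738 − 0.0907) / (0.5 × 1.3) = 0.6 × 0.1278 = 0.0767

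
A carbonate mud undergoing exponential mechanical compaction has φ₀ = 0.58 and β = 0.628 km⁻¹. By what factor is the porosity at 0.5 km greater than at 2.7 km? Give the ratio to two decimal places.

φ(z₁)/φ(z₂) = e^(−β·z₁)/e^(−β·z₂) = e^{β(z₂−z₁)}
= exp(0.628 × 2.2) = exp(1.382) = 3.9813

3.98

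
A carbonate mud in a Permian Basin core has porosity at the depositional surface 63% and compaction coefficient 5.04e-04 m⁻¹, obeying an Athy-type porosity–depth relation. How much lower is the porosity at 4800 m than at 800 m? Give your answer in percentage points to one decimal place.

Working in km (1 km = 1000 m; β in km⁻¹ = β in m⁻¹ × 1000):
phi(0.8) = 0.63·e^(−0.504×0.8) = 0.4210
phi(4.8) = 0.63·e^(−0.504×4.8) = 0.0561
Δphi = 0.4210 − 0.0561 = 0.3649

36.5 percentage points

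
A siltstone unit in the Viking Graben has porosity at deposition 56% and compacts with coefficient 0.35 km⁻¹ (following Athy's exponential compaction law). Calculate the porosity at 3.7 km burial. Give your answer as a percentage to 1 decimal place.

15.3%

n = n₀·exp(−c·Z) = 0.56 × exp(−0.35 × 3.7) = 0.56 × exp(−1.295)
  = 0.56 × 0.2739 = 0.1534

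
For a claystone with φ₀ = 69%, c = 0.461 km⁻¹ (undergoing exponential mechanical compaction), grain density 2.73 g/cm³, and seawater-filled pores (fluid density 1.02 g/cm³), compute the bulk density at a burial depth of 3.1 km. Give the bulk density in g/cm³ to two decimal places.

2.45 g/cm³

Porosity at depth: φ = 0.69·exp(−0.461×3.1) = 0.69×0.2395 = 0.1653
Bulk density: ρ_b = (1−φ)ρ_g + φ·ρ_f = 0.8347×2.73 + 0.1653×1.02
       = 2.279 + 0.169 = 2.447 g/cm³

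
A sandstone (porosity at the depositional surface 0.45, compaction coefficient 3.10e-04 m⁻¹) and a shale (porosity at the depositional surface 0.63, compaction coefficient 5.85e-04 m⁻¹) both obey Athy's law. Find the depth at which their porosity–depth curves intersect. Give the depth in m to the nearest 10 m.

Working in km (1 km = 1000 m; k in km⁻¹ = k in m⁻¹ × 1000):
Set φ₀ₐ e^(−kₐz) = φ₀ᵦ e^(−kᵦz) ⇒ ln(φ₀ₐ/φ₀ᵦ) = (kₐ − kᵦ)·z
z = ln(0.45/0.63) / (0.31 − 0.585) = -0.3365 / -0.275 = 1.224 km

1220 m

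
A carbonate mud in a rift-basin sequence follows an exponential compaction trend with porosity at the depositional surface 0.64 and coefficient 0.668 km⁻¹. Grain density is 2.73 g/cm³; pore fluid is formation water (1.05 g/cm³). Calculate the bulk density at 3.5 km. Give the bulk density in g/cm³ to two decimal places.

2.63 g/cm³

Porosity at depth: φ = 0.64·exp(−0.668×3.5) = 0.64×0.0965 = 0.0618
Bulk density: ρ_b = (1−φ)ρ_g + φ·ρ_f = 0.9382×2.73 + 0.0618×1.05
       = 2.561 + 0.065 = 2.626 g/cm³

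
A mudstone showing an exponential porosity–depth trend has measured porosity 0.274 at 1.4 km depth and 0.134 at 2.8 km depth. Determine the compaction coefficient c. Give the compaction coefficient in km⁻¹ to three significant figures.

0.511 km⁻¹

Athy: φ(z) = φ₀ e^(−cz) ⇒ φ₁/φ₂ = e^{c(z₂−z₁)} ⇒ c = ln(φ₁/φ₂)/(z₂−z₁)
c = ln(0.274/0.134) / (2.8 − 1.4) = ln(2.045) / 1.4 = 0.7153 / 1.4 = 0.5109 km⁻¹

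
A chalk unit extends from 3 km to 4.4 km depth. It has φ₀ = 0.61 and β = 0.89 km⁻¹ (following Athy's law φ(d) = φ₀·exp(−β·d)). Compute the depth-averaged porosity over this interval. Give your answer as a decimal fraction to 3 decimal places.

0.024

⟨φ⟩ = (1/(d₂−d₁)) ∫ φ₀ e^(−βd) dd = φ₀·(e^(−β·d₁) − e^(−β·d₂)) / (β·(d₂−d₁))
e^(−0.89×3) = 0.0693; e^(−0.89×4.4) = 0.0199
⟨φ⟩ = 0.61 × (0.0693 − 0.0199) / (0.89 × 1.4) = 0.61 × 0.0396 = 0.0242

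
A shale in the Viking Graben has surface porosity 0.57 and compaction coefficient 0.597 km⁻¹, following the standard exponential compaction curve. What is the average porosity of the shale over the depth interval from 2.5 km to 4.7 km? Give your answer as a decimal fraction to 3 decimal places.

⟨phi⟩ = (1/(d₂−d₁)) ∫ phi₀ e^(−kd) dd = phi₀·(e^(−k·d₁) − e^(−k·d₂)) / (k·(d₂−d₁))
e^(−0.597×2.5) = 0.2248; e^(−0.597×4.7) = 0.0605
⟨phi⟩ = 0.57 × (0.2248 − 0.0605) / (0.597 × 2.2) = 0.57 × 0.1251 = 0.0713

0.071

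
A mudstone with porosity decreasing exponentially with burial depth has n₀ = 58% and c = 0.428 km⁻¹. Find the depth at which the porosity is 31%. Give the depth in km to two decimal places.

1.46 km

Invert Athy's law: Z = ln(n₀/n) / c
Z = ln(0.58/0.31) / 0.428 = ln(1.871) / 0.428 = 0.6265 / 0.428 = 1.464 km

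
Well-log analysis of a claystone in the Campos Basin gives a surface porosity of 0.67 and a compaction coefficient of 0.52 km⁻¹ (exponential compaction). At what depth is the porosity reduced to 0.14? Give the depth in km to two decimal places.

Invert Athy's law: d = ln(n₀/n) / c
d = ln(0.67/0.14) / 0.52 = ln(4.786) / 0.52 = 1.5656 / 0.52 = 3.011 km

3.01 km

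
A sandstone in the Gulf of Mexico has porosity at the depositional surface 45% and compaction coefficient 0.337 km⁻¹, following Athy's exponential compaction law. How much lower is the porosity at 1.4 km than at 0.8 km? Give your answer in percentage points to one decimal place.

phi(0.8) = 0.45·e^(−0.337×0.8) = 0.3437
phi(1.4) = 0.45·e^(−0.337×1.4) = 0.2807
Δphi = 0.3437 − 0.2807 = 0.0629

6.3 percentage points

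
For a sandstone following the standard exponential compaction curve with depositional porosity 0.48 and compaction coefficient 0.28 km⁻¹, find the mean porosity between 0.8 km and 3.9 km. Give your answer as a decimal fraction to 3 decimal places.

⟨phi⟩ = (1/(Z₂−Z₁)) ∫ phi₀ e^(−cZ) dZ = phi₀·(e^(−c·Z₁) − e^(−c·Z₂)) / (c·(Z₂−Z₁))
e^(−0.28×0.8) = 0.7993; e^(−0.28×3.9) = 0.3355
⟨phi⟩ = 0.48 × (0.7993 − 0.3355) / (0.28 × 3.1) = 0.48 × 0.5343 = 0.2565

0.256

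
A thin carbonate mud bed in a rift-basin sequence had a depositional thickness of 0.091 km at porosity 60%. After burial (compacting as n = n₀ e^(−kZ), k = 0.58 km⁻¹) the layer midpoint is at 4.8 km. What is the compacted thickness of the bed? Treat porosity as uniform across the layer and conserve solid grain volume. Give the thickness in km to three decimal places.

0.038 km

Porosity at 4.8 km: n = 0.6·exp(−0.58×4.8) = 0.0371
Solid-volume conservation: h(1−n) = h₀(1−n₀) ⇒ h = h₀·(1−n₀)/(1−n)
h = 0.091 × (1 − 0.6)/(1 − 0.0371) = 0.091 × 0.4154 = 0.0378 km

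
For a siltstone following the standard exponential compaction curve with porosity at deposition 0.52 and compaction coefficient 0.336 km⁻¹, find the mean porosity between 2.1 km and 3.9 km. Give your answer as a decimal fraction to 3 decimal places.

⟨φ⟩ = (1/(d₂−d₁)) ∫ φ₀ e^(−cd) dd = φ₀·(e^(−c·d₁) − e^(−c·d₂)) / (c·(d₂−d₁))
e^(−0.336×2.1) = 0.4938; e^(−0.336×3.9) = 0.2697
⟨φ⟩ = 0.52 × (0.4938 − 0.2697) / (0.336 × 1.8) = 0.52 × 0.3705 = 0.1927

0.193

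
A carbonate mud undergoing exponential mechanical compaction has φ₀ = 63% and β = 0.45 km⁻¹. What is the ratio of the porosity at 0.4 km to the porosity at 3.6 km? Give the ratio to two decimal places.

φ(Z₁)/φ(Z₂) = e^(−β·Z₁)/e^(−β·Z₂) = e^{β(Z₂−Z₁)}
= exp(0.45 × 3.2) = exp(1.44) = 4.2207

4.22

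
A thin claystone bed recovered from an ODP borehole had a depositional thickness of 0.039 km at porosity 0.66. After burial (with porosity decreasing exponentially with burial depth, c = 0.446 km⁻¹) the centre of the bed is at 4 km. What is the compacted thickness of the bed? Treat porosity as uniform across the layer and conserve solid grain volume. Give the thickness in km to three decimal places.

0.015 km

Porosity at 4 km: phi = 0.66·exp(−0.446×4) = 0.1109
Solid-volume conservation: h(1−phi) = h₀(1−phi₀) ⇒ h = h₀·(1−phi₀)/(1−phi)
h = 0.039 × (1 − 0.66)/(1 − 0.1109) = 0.039 × 0.3824 = 0.0149 km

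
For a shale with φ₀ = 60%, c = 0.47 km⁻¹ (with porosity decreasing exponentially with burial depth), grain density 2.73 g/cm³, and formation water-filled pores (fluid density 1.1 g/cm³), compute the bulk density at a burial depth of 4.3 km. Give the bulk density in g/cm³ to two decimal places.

Porosity at depth: φ = 0.6·exp(−0.47×4.3) = 0.6×0.1325 = 0.0795
Bulk density: ρ_b = (1−φ)ρ_g + φ·ρ_f = 0.9205×2.73 + 0.0795×1.1
       = 2.513 + 0.087 = 2.600 g/cm³

2.60 g/cm³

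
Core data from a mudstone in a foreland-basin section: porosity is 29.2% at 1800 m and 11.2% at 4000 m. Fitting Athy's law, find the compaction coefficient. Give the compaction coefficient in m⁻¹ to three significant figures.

Working in km (1 km = 1000 m; β in km⁻¹ = β in m⁻¹ × 1000):
Athy: φ(d) = φ₀ e^(−βd) ⇒ φ₁/φ₂ = e^{β(d₂−d₁)} ⇒ β = ln(φ₁/φ₂)/(d₂−d₁)
β = ln(0.292/0.112) / (4 − 1.8) = ln(2.607) / 2.2 = 0.9583 / 2.2 = 0.4356 km⁻¹

0.000436 m⁻¹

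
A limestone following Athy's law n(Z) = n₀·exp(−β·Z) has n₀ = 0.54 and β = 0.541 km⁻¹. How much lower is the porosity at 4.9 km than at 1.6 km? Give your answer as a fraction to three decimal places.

n(1.6) = 0.54·e^(−0.541×1.6) = 0.2272
n(4.9) = 0.54·e^(−0.541×4.9) = 0.0381
Δn = 0.2272 − 0.0381 = 0.1891

0.189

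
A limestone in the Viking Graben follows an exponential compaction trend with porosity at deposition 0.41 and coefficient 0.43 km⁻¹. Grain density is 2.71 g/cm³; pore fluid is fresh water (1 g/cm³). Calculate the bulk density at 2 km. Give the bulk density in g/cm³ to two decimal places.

2.41 g/cm³

Porosity at depth: phi = 0.41·exp(−0.43×2) = 0.41×0.4232 = 0.1735
Bulk density: ρ_b = (1−phi)ρ_g + phi·ρ_f = 0.8265×2.71 + 0.1735×1
       = 2.240 + 0.173 = 2.413 g/cm³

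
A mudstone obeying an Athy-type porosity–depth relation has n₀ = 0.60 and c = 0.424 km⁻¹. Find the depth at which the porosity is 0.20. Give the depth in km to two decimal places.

Invert Athy's law: z = ln(n₀/n) / c
z = ln(0.6/0.2) / 0.424 = ln(3) / 0.424 = 1.0986 / 0.424 = 2.591 km

2.59 km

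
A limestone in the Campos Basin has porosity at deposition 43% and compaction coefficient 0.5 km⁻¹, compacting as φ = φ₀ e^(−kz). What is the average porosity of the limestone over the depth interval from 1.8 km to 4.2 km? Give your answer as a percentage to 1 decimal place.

10.2%

⟨φ⟩ = (1/(z₂−z₁)) ∫ φ₀ e^(−kz) dz = φ₀·(e^(−k·z₁) − e^(−k·z₂)) / (k·(z₂−z₁))
e^(−0.5×1.8) = 0.4066; e^(−0.5×4.2) = 0.1225
⟨φ⟩ = 0.43 × (0.4066 − 0.1225) / (0.5 × 2.4) = 0.43 × 0.2368 = 0.1018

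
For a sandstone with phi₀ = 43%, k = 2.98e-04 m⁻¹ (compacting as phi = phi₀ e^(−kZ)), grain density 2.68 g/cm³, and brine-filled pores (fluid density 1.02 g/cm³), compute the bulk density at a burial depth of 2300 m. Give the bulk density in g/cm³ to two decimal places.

2.32 g/cm³

Working in km (1 km = 1000 m; k in km⁻¹ = k in m⁻¹ × 1000):
Porosity at depth: phi = 0.43·exp(−0.298×2.3) = 0.43×0.5039 = 0.2167
Bulk density: ρ_b = (1−phi)ρ_g + phi·ρ_f = 0.7833×2.68 + 0.2167×1.02
       = 2.099 + 0.221 = 2.320 g/cm³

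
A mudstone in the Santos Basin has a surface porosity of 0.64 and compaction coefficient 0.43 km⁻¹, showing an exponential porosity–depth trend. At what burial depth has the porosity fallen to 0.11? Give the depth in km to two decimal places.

4.10 km

Invert Athy's law: z = ln(n₀/n) / k
z = ln(0.64/0.11) / 0.43 = ln(5.818) / 0.43 = 1.7610 / 0.43 = 4.095 km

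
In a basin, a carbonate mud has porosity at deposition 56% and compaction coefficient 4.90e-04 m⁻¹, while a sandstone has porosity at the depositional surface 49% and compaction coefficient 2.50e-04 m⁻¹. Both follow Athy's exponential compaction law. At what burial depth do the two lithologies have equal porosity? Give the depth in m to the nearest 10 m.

Working in km (1 km = 1000 m; β in km⁻¹ = β in m⁻¹ × 1000):
Set n₀ₐ e^(−βₐZ) = n₀ᵦ e^(−βᵦZ) ⇒ ln(n₀ₐ/n₀ᵦ) = (βₐ − βᵦ)·Z
Z = ln(0.56/0.49) / (0.49 − 0.25) = 0.1335 / 0.24 = 0.556 km

560 m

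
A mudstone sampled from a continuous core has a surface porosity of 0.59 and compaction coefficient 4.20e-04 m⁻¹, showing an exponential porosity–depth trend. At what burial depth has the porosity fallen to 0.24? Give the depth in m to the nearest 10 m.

Working in km (1 km = 1000 m; β in km⁻¹ = β in m⁻¹ × 1000):
Invert Athy's law: z = ln(φ₀/φ) / β
z = ln(0.59/0.24) / 0.42 = ln(2.458) / 0.42 = 0.8995 / 0.42 = 2.142 km

2140 m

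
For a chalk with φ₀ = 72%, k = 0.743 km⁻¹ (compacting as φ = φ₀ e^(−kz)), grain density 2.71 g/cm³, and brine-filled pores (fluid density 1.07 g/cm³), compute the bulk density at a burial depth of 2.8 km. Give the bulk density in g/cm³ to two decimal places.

Porosity at depth: φ = 0.72·exp(−0.743×2.8) = 0.72×0.1249 = 0.0899
Bulk density: ρ_b = (1−φ)ρ_g + φ·ρ_f = 0.9101×2.71 + 0.0899×1.07
       = 2.466 + 0.096 = 2.563 g/cm³

2.56 g/cm³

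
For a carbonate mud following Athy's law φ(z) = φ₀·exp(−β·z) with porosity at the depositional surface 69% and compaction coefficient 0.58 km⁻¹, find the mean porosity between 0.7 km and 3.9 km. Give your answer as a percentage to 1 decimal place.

⟨φ⟩ = (1/(z₂−z₁)) ∫ φ₀ e^(−βz) dz = φ₀·(e^(−β·z₁) − e^(−β·z₂)) / (β·(z₂−z₁))
e^(−0.58×0.7) = 0.6663; e^(−0.58×3.9) = 0.1041
⟨φ⟩ = 0.69 × (0.6663 − 0.1041) / (0.58 × 3.2) = 0.69 × 0.3029 = 0.2090

20.9%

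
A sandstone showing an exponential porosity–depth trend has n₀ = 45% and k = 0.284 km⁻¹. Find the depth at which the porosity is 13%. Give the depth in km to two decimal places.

4.37 km

Invert Athy's law: Z = ln(n₀/n) / k
Z = ln(0.45/0.13) / 0.284 = ln(3.462) / 0.284 = 1.2417 / 0.284 = 4.372 km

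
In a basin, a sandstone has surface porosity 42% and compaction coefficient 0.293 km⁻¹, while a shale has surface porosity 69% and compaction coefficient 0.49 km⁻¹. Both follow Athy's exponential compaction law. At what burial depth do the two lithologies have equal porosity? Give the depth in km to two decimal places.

2.52 km

Set φ₀ₐ e^(−βₐZ) = φ₀ᵦ e^(−βᵦZ) ⇒ ln(φ₀ₐ/φ₀ᵦ) = (βₐ − βᵦ)·Z
Z = ln(0.42/0.69) / (0.293 − 0.49) = -0.4964 / -0.197 = 2.520 km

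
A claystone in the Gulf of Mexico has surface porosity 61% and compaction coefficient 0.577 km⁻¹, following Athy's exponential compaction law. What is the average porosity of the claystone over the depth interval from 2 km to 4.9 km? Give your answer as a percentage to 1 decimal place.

9.3%

⟨n⟩ = (1/(d₂−d₁)) ∫ n₀ e^(−βd) dd = n₀·(e^(−β·d₁) − e^(−β·d₂)) / (β·(d₂−d₁))
e^(−0.577×2) = 0.3154; e^(−0.577×4.9) = 0.0592
⟨n⟩ = 0.61 × (0.3154 − 0.0592) / (0.577 × 2.9) = 0.61 × 0.1531 = 0.0934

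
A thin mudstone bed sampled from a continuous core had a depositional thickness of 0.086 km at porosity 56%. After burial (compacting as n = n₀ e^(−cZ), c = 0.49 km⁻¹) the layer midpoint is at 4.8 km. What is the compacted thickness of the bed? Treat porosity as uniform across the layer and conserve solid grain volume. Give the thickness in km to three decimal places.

0.040 km

Porosity at 4.8 km: n = 0.56·exp(−0.49×4.8) = 0.0533
Solid-volume conservation: h(1−n) = h₀(1−n₀) ⇒ h = h₀·(1−n₀)/(1−n)
h = 0.086 × (1 − 0.56)/(1 − 0.0533) = 0.086 × 0.4648 = 0.0400 km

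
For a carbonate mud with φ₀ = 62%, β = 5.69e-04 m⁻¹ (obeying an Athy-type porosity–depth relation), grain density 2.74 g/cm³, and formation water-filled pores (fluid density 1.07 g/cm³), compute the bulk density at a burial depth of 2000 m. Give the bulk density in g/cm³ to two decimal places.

Working in km (1 km = 1000 m; β in km⁻¹ = β in m⁻¹ × 1000):
Porosity at depth: φ = 0.62·exp(−0.569×2) = 0.62×0.3205 = 0.1987
Bulk density: ρ_b = (1−φ)ρ_g + φ·ρ_f = 0.8013×2.74 + 0.1987×1.07
       = 2.196 + 0.213 = 2.408 g/cm³

2.41 g/cm³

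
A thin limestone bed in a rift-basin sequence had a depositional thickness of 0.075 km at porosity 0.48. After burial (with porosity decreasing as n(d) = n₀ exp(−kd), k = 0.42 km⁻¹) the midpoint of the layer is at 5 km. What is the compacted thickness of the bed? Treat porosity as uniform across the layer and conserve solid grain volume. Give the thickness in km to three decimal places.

Porosity at 5 km: n = 0.48·exp(−0.42×5) = 0.0588
Solid-volume conservation: h(1−n) = h₀(1−n₀) ⇒ h = h₀·(1−n₀)/(1−n)
h = 0.075 × (1 − 0.48)/(1 − 0.0588) = 0.075 × 0.5525 = 0.0414 km

0.041 km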